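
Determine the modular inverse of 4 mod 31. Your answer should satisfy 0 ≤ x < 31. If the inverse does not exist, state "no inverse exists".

8

Run Euclid on (31, 4):
31 = 7·4 + 3
4 = 1·3 + 1
3 = 3·1 + 0
gcd = 1, so the inverse exists. Back-substitute:
1 = 4 − 3
1 = −31 + 8·4
So 4·8 ≡ 1 (mod 31).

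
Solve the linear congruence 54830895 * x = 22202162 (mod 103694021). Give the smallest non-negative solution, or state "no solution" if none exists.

23023230

First find gcd(54830895, 103694021):
103694021 = 1×54830895 + 48863126
54830895 = 1×48863126 + 5967769
48863126 = 8×5967769 + 1120974
5967769 = 5×1120974 + 362899
1120974 = 3×362899 + 32277
362899 = 11×32277 + 7852
32277 = 4×7852 + 869
7852 = 9×869 + 31
869 = 28×31 + 1
31 = 31×1 + 0
gcd = 1, so a unique solution mod 103694021 exists.
Back-substitute for the Bézout coefficients:
1 = 869 − 28·31
1 = −28·7852 + 253·869
1 = 253·32277 − 1040·7852
1 = −1040·362899 + 11693·32277
1 = 11693·1120974 − 36119·362899
1 = −36119·5967769 + 192288·1120974
1 = 192288·48863126 − 1574423·5967769
1 = −1574423·54830895 + 1766711·48863126
1 = 1766711·103694021 − 3341134·54830895
So 54830895·(-3341134) ≡ 1 (mod 103694021), giving 54830895⁻¹ ≡ 100352887.
x ≡ 54830895⁻¹·22202162 ≡ 100352887·22202162 ≡ 23023230 (mod 103694021).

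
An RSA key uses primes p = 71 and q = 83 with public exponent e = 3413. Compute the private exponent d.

φ(n) = (p−1)(q−1) = 70·82 = 5740.
Need d with 3413·d ≡ 1 (mod 5740). Apply the extended Euclidean algorithm:
5740 = 1*3413 + 2327
3413 = 1*2327 + 1086
2327 = 2*1086 + 155
1086 = 7*155 + 1
155 = 155*1 + 0
Back-substitute:
1 = 1086 − 7·155
1 = −7·2327 + 15·1086
1 = 15·3413 − 22·2327
1 = −22·5740 + 37·3413
So 3413·37 ≡ 1 (mod 5740), hence d = 37.

37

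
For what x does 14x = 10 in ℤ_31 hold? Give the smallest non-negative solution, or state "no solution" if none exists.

14

First find gcd(14, 31):
31 = 2*14 + 3
14 = 4*3 + 2
3 = 1*2 + 1
2 = 2*1 + 0
gcd = 1, so a unique solution mod 31 exists.
Back-substitute for the Bézout coefficients:
1 = 3 − 2
1 = −14 + 5·3
1 = 5·31 − 11·14
So 14·(-11) ≡ 1 (mod 31), giving 14⁻¹ ≡ 20.
x ≡ 14⁻¹·10 ≡ 20·10 ≡ 14 (mod 31).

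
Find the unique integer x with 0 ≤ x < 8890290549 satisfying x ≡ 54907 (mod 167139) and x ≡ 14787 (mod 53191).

Write x = 54907 + 167139·k. Then 167139·k ≡ 14787 − 54907 ≡ 13071 (mod 53191).
Need 167139⁻¹ mod 53191. Extended Euclid on (53191, 7566):
53191 = 7*7566 + 229
7566 = 33*229 + 9
229 = 25*9 + 4
9 = 2*4 + 1
4 = 4*1 + 0
Back-substitute:
1 = 9 − 2·4
1 = −2·229 + 51·9
1 = 51·7566 − 1685·229
1 = −1685·53191 + 11846·7566
167139⁻¹ ≡ 11846 (mod 53191), so k ≡ 11846·13071 ≡ 65 (mod 53191).
x = 54907 + 167139·65 = 10918942.

10918942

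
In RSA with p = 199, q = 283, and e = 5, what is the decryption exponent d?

44669

φ(n) = (p−1)(q−1) = 198·282 = 55836.
Need d with 5·d ≡ 1 (mod 55836). Apply the extended Euclidean algorithm:
55836 = 11167·5 + 1
5 = 5·1 + 0
Back-substitute:
1 = 55836 − 11167·5
So 5·(-11167) ≡ 1 (mod 55836), hence d ≡ -11167 ≡ 44669 (mod 55836).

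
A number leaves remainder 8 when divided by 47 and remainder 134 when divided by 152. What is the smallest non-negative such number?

4238

Write x = 8 + 47·k. Then 47·k ≡ 134 − 8 ≡ 126 (mod 152).
Need 47⁻¹ mod 152. Extended Euclid on (152, 47):
152 = 3*47 + 11
47 = 4*11 + 3
11 = 3*3 + 2
3 = 1*2 + 1
2 = 2*1 + 0
Back-substitute:
1 = 3 − 2
1 = −11 + 4·3
1 = 4·47 − 17·11
1 = −17·152 + 55·47
47⁻¹ ≡ 55 (mod 152), so k ≡ 55·126 ≡ 90 (mod 152).
x = 8 + 47·90 = 4238.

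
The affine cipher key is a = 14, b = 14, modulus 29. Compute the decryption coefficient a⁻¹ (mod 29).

27

Extended Euclidean algorithm:
29 = 2*14 + 1
14 = 14*1 + 0
gcd = 1, so the inverse exists. Back-substitute:
1 = 29 − 2·14
Hence 14⁻¹ ≡ -2 ≡ 27 (mod 29).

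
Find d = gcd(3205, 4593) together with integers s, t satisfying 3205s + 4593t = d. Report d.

Apply Euclid's algorithm to 4593 and 3205:
4593 = 1*3205 + 1388
3205 = 2*1388 + 429
1388 = 3*429 + 101
429 = 4*101 + 25
101 = 4*25 + 1
25 = 25*1 + 0
gcd(3205, 4593) = 1.
Back-substituting:
1 = 101 − 4·25
1 = −4·429 + 17·101
1 = 17·1388 − 55·429
1 = −55·3205 + 127·1388
1 = 127·4593 − 182·3205
So 1 = (127)·4593 + (-182)·3205.

1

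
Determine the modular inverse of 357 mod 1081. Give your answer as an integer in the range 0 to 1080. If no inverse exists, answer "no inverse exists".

Run Euclid on (1081, 357):
1081 = 3·357 + 10
357 = 35·10 + 7
10 = 1·7 + 3
7 = 2·3 + 1
3 = 3·1 + 0
Since gcd(357, 1081) = 1, back-substitute to write 1 as a combination:
1 = 7 − 2·3
1 = −2·10 + 3·7
1 = 3·357 − 107·10
1 = −107·1081 + 324·357
So 357·324 ≡ 1 (mod 1081).

324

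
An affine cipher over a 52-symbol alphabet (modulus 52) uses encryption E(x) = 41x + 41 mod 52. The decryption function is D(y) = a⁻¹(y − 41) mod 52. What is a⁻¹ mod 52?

33

gcd(52, 41) by repeated division:
52 = 1*41 + 11
41 = 3*11 + 8
11 = 1*8 + 3
8 = 2*3 + 2
3 = 1*2 + 1
2 = 2*1 + 0
gcd = 1, so the inverse exists. Back-substitute:
1 = 3 − 2
1 = −8 + 3·3
1 = 3·11 − 4·8
1 = −4·41 + 15·11
1 = 15·52 − 19·41
So 41·(-19) ≡ 1 (mod 52), and -19 ≡ 33 (mod 52).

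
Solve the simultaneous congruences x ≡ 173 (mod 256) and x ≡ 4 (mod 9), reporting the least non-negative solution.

1453

Write x = 173 + 256·k. Then 256·k ≡ 4 − 173 ≡ 2 (mod 9).
Need 256⁻¹ mod 9. Extended Euclid on (9, 4):
9 = 2*4 + 1
4 = 4*1 + 0
Back-substitute:
1 = 9 − 2·4
256⁻¹ ≡ 7 (mod 9), so k ≡ 7·2 ≡ 5 (mod 9).
x = 173 + 256·5 = 1453.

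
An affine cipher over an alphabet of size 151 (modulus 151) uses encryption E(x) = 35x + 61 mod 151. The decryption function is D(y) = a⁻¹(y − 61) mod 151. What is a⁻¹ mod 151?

gcd(151, 35) by repeated division:
151 = 4·35 + 11
35 = 3·11 + 2
11 = 5·2 + 1
2 = 2·1 + 0
The gcd is 1. Working backward:
1 = 11 − 5·2
1 = −5·35 + 16·11
1 = 16·151 − 69·35
Hence 35⁻¹ ≡ -69 ≡ 82 (mod 151).

82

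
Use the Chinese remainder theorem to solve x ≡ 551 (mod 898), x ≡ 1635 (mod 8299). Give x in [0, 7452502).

3188451

Write x = 551 + 898·k. Then 898·k ≡ 1635 − 551 ≡ 1084 (mod 8299).
Need 898⁻¹ mod 8299. Extended Euclid on (8299, 898):
8299 = 9*898 + 217
898 = 4*217 + 30
217 = 7*30 + 7
30 = 4*7 + 2
7 = 3*2 + 1
2 = 2*1 + 0
Back-substitute:
1 = 7 − 3·2
1 = −3·30 + 13·7
1 = 13·217 − 94·30
1 = −94·898 + 389·217
1 = 389·8299 − 3595·898
898⁻¹ ≡ 4704 (mod 8299), so k ≡ 4704·1084 ≡ 3550 (mod 8299).
x = 551 + 898·3550 = 3188451.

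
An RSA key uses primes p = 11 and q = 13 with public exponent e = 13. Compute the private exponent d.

37

φ(n) = (p−1)(q−1) = 10·12 = 120.
Need d with 13·d ≡ 1 (mod 120). Apply the extended Euclidean algorithm:
120 = 9·13 + 3
13 = 4·3 + 1
3 = 3·1 + 0
Back-substitute:
1 = 13 − 4·3
1 = −4·120 + 37·13
So 13·37 ≡ 1 (mod 120), hence d = 37.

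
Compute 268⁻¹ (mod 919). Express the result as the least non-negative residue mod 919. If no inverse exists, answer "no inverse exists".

895

Apply the Euclidean algorithm to 919 and 268:
919 = 3×268 + 115
268 = 2×115 + 38
115 = 3×38 + 1
38 = 38×1 + 0
The gcd is 1. Working backward:
1 = 115 − 3·38
1 = −3·268 + 7·115
1 = 7·919 − 24·268
Thus 268·(-24) ≡ 1 (mod 919); reducing, -24 mod 919 = 895.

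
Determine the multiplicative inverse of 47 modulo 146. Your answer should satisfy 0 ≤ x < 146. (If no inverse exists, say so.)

87

Run Euclid on (146, 47):
146 = 3·47 + 5
47 = 9·5 + 2
5 = 2·2 + 1
2 = 2·1 + 0
The gcd is 1. Working backward:
1 = 5 − 2·2
1 = −2·47 + 19·5
1 = 19·146 − 59·47
Thus 47·(-59) ≡ 1 (mod 146); reducing, -59 mod 146 = 87.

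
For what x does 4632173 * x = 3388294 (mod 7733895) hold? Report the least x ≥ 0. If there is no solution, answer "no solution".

First find gcd(4632173, 7733895):
7733895 = 1×4632173 + 3101722
4632173 = 1×3101722 + 1530451
3101722 = 2×1530451 + 40820
1530451 = 37×40820 + 20111
40820 = 2×20111 + 598
20111 = 33×598 + 377
598 = 1×377 + 221
377 = 1×221 + 156
221 = 1×156 + 65
156 = 2×65 + 26
65 = 2×26 + 13
26 = 2×13 + 0
gcd = 13 and 13 | 3388294, so solutions exist. Divide through by 13: 356321x ≡ 260638 (mod 594915).
Now find 356321⁻¹ mod 594915:
594915 = 1·356321 + 238594
356321 = 1·238594 + 117727
238594 = 2·117727 + 3140
117727 = 37·3140 + 1547
3140 = 2·1547 + 46
1547 = 33·46 + 29
46 = 1·29 + 17
29 = 1·17 + 12
17 = 1·12 + 5
12 = 2·5 + 2
5 = 2·2 + 1
2 = 2·1 + 0
Back-substitute:
1 = 5 − 2·2
1 = −2·12 + 5·5
1 = 5·17 − 7·12
1 = −7·29 + 12·17
1 = 12·46 − 19·29
1 = −19·1547 + 639·46
1 = 639·3140 − 1297·1547
1 = −1297·117727 + 48628·3140
1 = 48628·238594 − 98553·117727
1 = −98553·356321 + 147181·238594
1 = 147181·594915 − 245734·356321
So 356321·(-245734) ≡ 1 (mod 594915), i.e. 356321⁻¹ ≡ 349181.
Then x ≡ 349181·260638 ≡ 335693 (mod 594915); the smallest non-negative solution is x = 335693.

335693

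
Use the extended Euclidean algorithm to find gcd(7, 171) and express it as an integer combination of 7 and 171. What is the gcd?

1

Euclidean algorithm:
171 = 24×7 + 3
7 = 2×3 + 1
3 = 3×1 + 0
gcd(7, 171) = 1.
Back-substituting:
1 = 7 − 2·3
1 = −2·171 + 49·7
So 1 = (-2)·171 + (49)·7.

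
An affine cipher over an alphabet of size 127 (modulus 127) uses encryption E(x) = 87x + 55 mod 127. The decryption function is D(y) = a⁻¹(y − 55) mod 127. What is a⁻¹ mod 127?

73

Apply the Euclidean algorithm to 127 and 87:
127 = 1*87 + 40
87 = 2*40 + 7
40 = 5*7 + 5
7 = 1*5 + 2
5 = 2*2 + 1
2 = 2*1 + 0
Since gcd(87, 127) = 1, back-substitute to write 1 as a combination:
1 = 5 − 2·2
1 = −2·7 + 3·5
1 = 3·40 − 17·7
1 = −17·87 + 37·40
1 = 37·127 − 54·87
So 87·(-54) ≡ 1 (mod 127), and -54 ≡ 73 (mod 127).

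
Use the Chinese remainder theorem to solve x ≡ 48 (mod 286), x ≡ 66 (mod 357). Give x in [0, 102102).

Write x = 48 + 286·k. Then 286·k ≡ 66 − 48 ≡ 18 (mod 357).
Need 286⁻¹ mod 357. Extended Euclid on (357, 286):
357 = 1×286 + 71
286 = 4×71 + 2
71 = 35×2 + 1
2 = 2×1 + 0
Back-substitute:
1 = 71 − 35·2
1 = −35·286 + 141·71
1 = 141·357 − 176·286
286⁻¹ ≡ 181 (mod 357), so k ≡ 181·18 ≡ 45 (mod 357).
x = 48 + 286·45 = 12918.

12918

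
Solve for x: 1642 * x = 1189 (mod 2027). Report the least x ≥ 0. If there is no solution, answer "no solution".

1350

First find gcd(1642, 2027):
2027 = 1×1642 + 385
1642 = 4×385 + 102
385 = 3×102 + 79
102 = 1×79 + 23
79 = 3×23 + 10
23 = 2×10 + 3
10 = 3×3 + 1
3 = 3×1 + 0
gcd = 1, so a unique solution mod 2027 exists.
Back-substitute for the Bézout coefficients:
1 = 10 − 3·3
1 = −3·23 + 7·10
1 = 7·79 − 24·23
1 = −24·102 + 31·79
1 = 31·385 − 117·102
1 = −117·1642 + 499·385
1 = 499·2027 − 616·1642
So 1642·(-616) ≡ 1 (mod 2027), giving 1642⁻¹ ≡ 1411.
x ≡ 1642⁻¹·1189 ≡ 1411·1189 ≡ 1350 (mod 2027).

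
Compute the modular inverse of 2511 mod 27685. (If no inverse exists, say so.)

20331

gcd(27685, 2511) by repeated division:
27685 = 11×2511 + 64
2511 = 39×64 + 15
64 = 4×15 + 4
15 = 3×4 + 3
4 = 1×3 + 1
3 = 3×1 + 0
The gcd is 1. Working backward:
1 = 4 − 3
1 = −15 + 4·4
1 = 4·64 − 17·15
1 = −17·2511 + 667·64
1 = 667·27685 − 7354·2511
Thus 2511·(-7354) ≡ 1 (mod 27685); reducing, -7354 mod 27685 = 20331.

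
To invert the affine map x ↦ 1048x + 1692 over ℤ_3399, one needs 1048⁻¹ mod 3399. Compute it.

1093

gcd(3399, 1048) by repeated division:
3399 = 3×1048 + 255
1048 = 4×255 + 28
255 = 9×28 + 3
28 = 9×3 + 1
3 = 3×1 + 0
The gcd is 1. Working backward:
1 = 28 − 9·3
1 = −9·255 + 82·28
1 = 82·1048 − 337·255
1 = −337·3399 + 1093·1048
So 1048·1093 ≡ 1 (mod 3399).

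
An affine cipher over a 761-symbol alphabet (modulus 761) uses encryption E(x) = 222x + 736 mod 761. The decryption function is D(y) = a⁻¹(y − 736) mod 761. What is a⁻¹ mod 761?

24

Run Euclid on (761, 222):
761 = 3×222 + 95
222 = 2×95 + 32
95 = 2×32 + 31
32 = 1×31 + 1
31 = 31×1 + 0
Since gcd(222, 761) = 1, back-substitute to write 1 as a combination:
1 = 32 − 31
1 = −95 + 3·32
1 = 3·222 − 7·95
1 = −7·761 + 24·222
So 222·24 ≡ 1 (mod 761).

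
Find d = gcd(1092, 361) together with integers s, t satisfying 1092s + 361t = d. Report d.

Apply Euclid's algorithm to 1092 and 361:
1092 = 3*361 + 9
361 = 40*9 + 1
9 = 9*1 + 0
gcd(1092, 361) = 1.
Back-substituting:
1 = 361 − 40·9
1 = −40·1092 + 121·361
So 1 = (-40)·1092 + (121)·361.

1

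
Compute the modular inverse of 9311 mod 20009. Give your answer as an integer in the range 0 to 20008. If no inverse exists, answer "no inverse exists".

Extended Euclidean algorithm:
20009 = 2*9311 + 1387
9311 = 6*1387 + 989
1387 = 1*989 + 398
989 = 2*398 + 193
398 = 2*193 + 12
193 = 16*12 + 1
12 = 12*1 + 0
gcd = 1, so the inverse exists. Back-substitute:
1 = 193 − 16·12
1 = −16·398 + 33·193
1 = 33·989 − 82·398
1 = −82·1387 + 115·989
1 = 115·9311 − 772·1387
1 = −772·20009 + 1659·9311
So 9311·1659 ≡ 1 (mod 20009).

1659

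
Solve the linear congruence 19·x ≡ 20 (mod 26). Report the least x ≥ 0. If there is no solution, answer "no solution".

12

First find gcd(19, 26):
26 = 1×19 + 7
19 = 2×7 + 5
7 = 1×5 + 2
5 = 2×2 + 1
2 = 2×1 + 0
gcd = 1, so a unique solution mod 26 exists.
Back-substitute for the Bézout coefficients:
1 = 5 − 2·2
1 = −2·7 + 3·5
1 = 3·19 − 8·7
1 = −8·26 + 11·19
So 19·(11) ≡ 1 (mod 26), giving 19⁻¹ ≡ 11.
x ≡ 19⁻¹·20 ≡ 11·20 ≡ 12 (mod 26).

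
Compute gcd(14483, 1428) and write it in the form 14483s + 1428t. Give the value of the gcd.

Apply Euclid's algorithm to 14483 and 1428:
14483 = 10×1428 + 203
1428 = 7×203 + 7
203 = 29×7 + 0
gcd(14483, 1428) = 7.
Back-substituting:
7 = 1428 − 7·203
7 = −7·14483 + 71·1428
So 7 = (-7)·14483 + (71)·1428.

7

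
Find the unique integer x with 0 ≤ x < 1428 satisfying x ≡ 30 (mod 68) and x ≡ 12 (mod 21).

642

Write x = 30 + 68·k. Then 68·k ≡ 12 − 30 ≡ 3 (mod 21).
Need 68⁻¹ mod 21. Extended Euclid on (21, 5):
21 = 4*5 + 1
5 = 5*1 + 0
Back-substitute:
1 = 21 − 4·5
68⁻¹ ≡ 17 (mod 21), so k ≡ 17·3 ≡ 9 (mod 21).
x = 30 + 68·9 = 642.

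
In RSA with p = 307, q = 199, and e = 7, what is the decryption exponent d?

17311

φ(n) = (p−1)(q−1) = 306·198 = 60588.
Need d with 7·d ≡ 1 (mod 60588). Apply the extended Euclidean algorithm:
60588 = 8655×7 + 3
7 = 2×3 + 1
3 = 3×1 + 0
Back-substitute:
1 = 7 − 2·3
1 = −2·60588 + 17311·7
So 7·17311 ≡ 1 (mod 60588), hence d = 17311.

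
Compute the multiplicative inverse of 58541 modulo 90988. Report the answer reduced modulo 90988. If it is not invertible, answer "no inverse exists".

Run Euclid on (90988, 58541):
90988 = 1×58541 + 32447
58541 = 1×32447 + 26094
32447 = 1×26094 + 6353
26094 = 4×6353 + 682
6353 = 9×682 + 215
682 = 3×215 + 37
215 = 5×37 + 30
37 = 1×30 + 7
30 = 4×7 + 2
7 = 3×2 + 1
2 = 2×1 + 0
The gcd is 1. Working backward:
1 = 7 − 3·2
1 = −3·30 + 13·7
1 = 13·37 − 16·30
1 = −16·215 + 93·37
1 = 93·682 − 295·215
1 = −295·6353 + 2748·682
1 = 2748·26094 − 11287·6353
1 = −11287·32447 + 14035·26094
1 = 14035·58541 − 25322·32447
1 = −25322·90988 + 39357·58541
So 58541·39357 ≡ 1 (mod 90988).

39357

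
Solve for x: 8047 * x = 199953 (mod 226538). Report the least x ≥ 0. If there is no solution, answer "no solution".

53

First find gcd(8047, 226538):
226538 = 28×8047 + 1222
8047 = 6×1222 + 715
1222 = 1×715 + 507
715 = 1×507 + 208
507 = 2×208 + 91
208 = 2×91 + 26
91 = 3×26 + 13
26 = 2×13 + 0
gcd = 13 and 13 | 199953, so solutions exist. Divide through by 13: 619x ≡ 15381 (mod 17426).
Now find 619⁻¹ mod 17426:
17426 = 28·619 + 94
619 = 6·94 + 55
94 = 1·55 + 39
55 = 1·39 + 16
39 = 2·16 + 7
16 = 2·7 + 2
7 = 3·2 + 1
2 = 2·1 + 0
Back-substitute:
1 = 7 − 3·2
1 = −3·16 + 7·7
1 = 7·39 − 17·16
1 = −17·55 + 24·39
1 = 24·94 − 41·55
1 = −41·619 + 270·94
1 = 270·17426 − 7601·619
So 619·(-7601) ≡ 1 (mod 17426), i.e. 619⁻¹ ≡ 9825.
Then x ≡ 9825·15381 ≡ 53 (mod 17426); the smallest non-negative solution is x = 53.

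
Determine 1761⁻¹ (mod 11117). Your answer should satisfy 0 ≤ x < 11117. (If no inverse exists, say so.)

5044

gcd(11117, 1761) by repeated division:
11117 = 6·1761 + 551
1761 = 3·551 + 108
551 = 5·108 + 11
108 = 9·11 + 9
11 = 1·9 + 2
9 = 4·2 + 1
2 = 2·1 + 0
Since gcd(1761, 11117) = 1, back-substitute to write 1 as a combination:
1 = 9 − 4·2
1 = −4·11 + 5·9
1 = 5·108 − 49·11
1 = −49·551 + 250·108
1 = 250·1761 − 799·551
1 = −799·11117 + 5044·1761
So 1761·5044 ≡ 1 (mod 11117).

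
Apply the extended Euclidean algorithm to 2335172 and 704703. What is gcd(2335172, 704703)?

1

Euclidean algorithm:
2335172 = 3·704703 + 221063
704703 = 3·221063 + 41514
221063 = 5·41514 + 13493
41514 = 3·13493 + 1035
13493 = 13·1035 + 38
1035 = 27·38 + 9
38 = 4·9 + 2
9 = 4·2 + 1
2 = 2·1 + 0
gcd(2335172, 704703) = 1.
Back-substituting:
1 = 9 − 4·2
1 = −4·38 + 17·9
1 = 17·1035 − 463·38
1 = −463·13493 + 6036·1035
1 = 6036·41514 − 18571·13493
1 = −18571·221063 + 98891·41514
1 = 98891·704703 − 315244·221063
1 = −315244·2335172 + 1044623·704703
So 1 = (-315244)·2335172 + (1044623)·704703.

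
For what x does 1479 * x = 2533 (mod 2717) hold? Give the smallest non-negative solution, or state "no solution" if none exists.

First find gcd(1479, 2717):
2717 = 1*1479 + 1238
1479 = 1*1238 + 241
1238 = 5*241 + 33
241 = 7*33 + 10
33 = 3*10 + 3
10 = 3*3 + 1
3 = 3*1 + 0
gcd = 1, so a unique solution mod 2717 exists.
Back-substitute for the Bézout coefficients:
1 = 10 − 3·3
1 = −3·33 + 10·10
1 = 10·241 − 73·33
1 = −73·1238 + 375·241
1 = 375·1479 − 448·1238
1 = −448·2717 + 823·1479
So 1479·(823) ≡ 1 (mod 2717), giving 1479⁻¹ ≡ 823.
x ≡ 1479⁻¹·2533 ≡ 823·2533 ≡ 720 (mod 2717).

720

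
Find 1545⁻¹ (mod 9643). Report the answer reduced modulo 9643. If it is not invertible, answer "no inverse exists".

4731

Extended Euclidean algorithm:
9643 = 6·1545 + 373
1545 = 4·373 + 53
373 = 7·53 + 2
53 = 26·2 + 1
2 = 2·1 + 0
Since gcd(1545, 9643) = 1, back-substitute to write 1 as a combination:
1 = 53 − 26·2
1 = −26·373 + 183·53
1 = 183·1545 − 758·373
1 = −758·9643 + 4731·1545
So 1545·4731 ≡ 1 (mod 9643).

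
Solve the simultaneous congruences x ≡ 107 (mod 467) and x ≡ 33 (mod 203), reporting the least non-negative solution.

Write x = 107 + 467·k. Then 467·k ≡ 33 − 107 ≡ 129 (mod 203).
Need 467⁻¹ mod 203. Extended Euclid on (203, 61):
203 = 3*61 + 20
61 = 3*20 + 1
20 = 20*1 + 0
Back-substitute:
1 = 61 − 3·20
1 = −3·203 + 10·61
467⁻¹ ≡ 10 (mod 203), so k ≡ 10·129 ≡ 72 (mod 203).
x = 107 + 467·72 = 33731.

33731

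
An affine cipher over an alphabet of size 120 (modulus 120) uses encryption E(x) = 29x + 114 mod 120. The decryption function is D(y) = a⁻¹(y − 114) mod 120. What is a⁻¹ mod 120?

29

Run Euclid on (120, 29):
120 = 4·29 + 4
29 = 7·4 + 1
4 = 4·1 + 0
Since gcd(29, 120) = 1, back-substitute to write 1 as a combination:
1 = 29 − 7·4
1 = −7·120 + 29·29
So 29·29 ≡ 1 (mod 120).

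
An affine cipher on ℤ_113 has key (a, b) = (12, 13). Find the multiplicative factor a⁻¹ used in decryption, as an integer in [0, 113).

Run Euclid on (113, 12):
113 = 9·12 + 5
12 = 2·5 + 2
5 = 2·2 + 1
2 = 2·1 + 0
Since gcd(12, 113) = 1, back-substitute to write 1 as a combination:
1 = 5 − 2·2
1 = −2·12 + 5·5
1 = 5·113 − 47·12
Hence 12⁻¹ ≡ -47 ≡ 66 (mod 113).

66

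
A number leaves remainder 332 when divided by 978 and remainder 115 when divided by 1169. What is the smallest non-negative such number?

342632

Write x = 332 + 978·k. Then 978·k ≡ 115 − 332 ≡ 952 (mod 1169).
Need 978⁻¹ mod 1169. Extended Euclid on (1169, 978):
1169 = 1×978 + 191
978 = 5×191 + 23
191 = 8×23 + 7
23 = 3×7 + 2
7 = 3×2 + 1
2 = 2×1 + 0
Back-substitute:
1 = 7 − 3·2
1 = −3·23 + 10·7
1 = 10·191 − 83·23
1 = −83·978 + 425·191
1 = 425·1169 − 508·978
978⁻¹ ≡ 661 (mod 1169), so k ≡ 661·952 ≡ 350 (mod 1169).
x = 332 + 978·350 = 342632.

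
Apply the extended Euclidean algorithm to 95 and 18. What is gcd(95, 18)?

1

Repeated division:
95 = 5·18 + 5
18 = 3·5 + 3
5 = 1·3 + 2
3 = 1·2 + 1
2 = 2·1 + 0
gcd(95, 18) = 1.
Back-substituting:
1 = 3 − 2
1 = −5 + 2·3
1 = 2·18 − 7·5
1 = −7·95 + 37·18
So 1 = (-7)·95 + (37)·18.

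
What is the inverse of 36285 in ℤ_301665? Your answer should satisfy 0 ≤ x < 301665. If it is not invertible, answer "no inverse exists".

no inverse exists

Euclidean algorithm on 301665, 36285:
301665 = 8*36285 + 11385
36285 = 3*11385 + 2130
11385 = 5*2130 + 735
2130 = 2*735 + 660
735 = 1*660 + 75
660 = 8*75 + 60
75 = 1*60 + 15
60 = 4*15 + 0
gcd(36285, 301665) = 15 ≠ 1, so 36285 has no multiplicative inverse modulo 301665.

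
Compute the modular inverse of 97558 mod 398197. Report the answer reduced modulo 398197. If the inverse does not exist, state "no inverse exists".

187825

Run Euclid on (398197, 97558):
398197 = 4*97558 + 7965
97558 = 12*7965 + 1978
7965 = 4*1978 + 53
1978 = 37*53 + 17
53 = 3*17 + 2
17 = 8*2 + 1
2 = 2*1 + 0
Since gcd(97558, 398197) = 1, back-substitute to write 1 as a combination:
1 = 17 − 8·2
1 = −8·53 + 25·17
1 = 25·1978 − 933·53
1 = −933·7965 + 3757·1978
1 = 3757·97558 − 46017·7965
1 = −46017·398197 + 187825·97558
So 97558·187825 ≡ 1 (mod 398197).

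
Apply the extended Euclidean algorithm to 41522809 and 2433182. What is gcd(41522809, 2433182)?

1

Apply Euclid's algorithm to 41522809 and 2433182:
41522809 = 17*2433182 + 158715
2433182 = 15*158715 + 52457
158715 = 3*52457 + 1344
52457 = 39*1344 + 41
1344 = 32*41 + 32
41 = 1*32 + 9
32 = 3*9 + 5
9 = 1*5 + 4
5 = 1*4 + 1
4 = 4*1 + 0
gcd(41522809, 2433182) = 1.
Back-substituting:
1 = 5 − 4
1 = −9 + 2·5
1 = 2·32 − 7·9
1 = −7·41 + 9·32
1 = 9·1344 − 295·41
1 = −295·52457 + 11514·1344
1 = 11514·158715 − 34837·52457
1 = −34837·2433182 + 534069·158715
1 = 534069·41522809 − 9114010·2433182
So 1 = (534069)·41522809 + (-9114010)·2433182.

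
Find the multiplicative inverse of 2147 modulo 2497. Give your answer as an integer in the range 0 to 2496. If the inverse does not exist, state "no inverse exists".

2019

gcd(2497, 2147) by repeated division:
2497 = 1×2147 + 350
2147 = 6×350 + 47
350 = 7×47 + 21
47 = 2×21 + 5
21 = 4×5 + 1
5 = 5×1 + 0
gcd = 1, so the inverse exists. Back-substitute:
1 = 21 − 4·5
1 = −4·47 + 9·21
1 = 9·350 − 67·47
1 = −67·2147 + 411·350
1 = 411·2497 − 478·2147
So 2147·(-478) ≡ 1 (mod 2497), and -478 ≡ 2019 (mod 2497).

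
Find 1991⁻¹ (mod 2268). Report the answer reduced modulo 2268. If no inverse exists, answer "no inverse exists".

Apply the Euclidean algorithm to 2268 and 1991:
2268 = 1·1991 + 277
1991 = 7·277 + 52
277 = 5·52 + 17
52 = 3·17 + 1
17 = 17·1 + 0
Since gcd(1991, 2268) = 1, back-substitute to write 1 as a combination:
1 = 52 − 3·17
1 = −3·277 + 16·52
1 = 16·1991 − 115·277
1 = −115·2268 + 131·1991
So 1991·131 ≡ 1 (mod 2268).

131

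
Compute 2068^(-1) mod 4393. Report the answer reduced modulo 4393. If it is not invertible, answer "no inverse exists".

2564

gcd(4393, 2068) by repeated division:
4393 = 2*2068 + 257
2068 = 8*257 + 12
257 = 21*12 + 5
12 = 2*5 + 2
5 = 2*2 + 1
2 = 2*1 + 0
Since gcd(2068, 4393) = 1, back-substitute to write 1 as a combination:
1 = 5 − 2·2
1 = −2·12 + 5·5
1 = 5·257 − 107·12
1 = −107·2068 + 861·257
1 = 861·4393 − 1829·2068
So 2068·(-1829) ≡ 1 (mod 4393), and -1829 ≡ 2564 (mod 4393).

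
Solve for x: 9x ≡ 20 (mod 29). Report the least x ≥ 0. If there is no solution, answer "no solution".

First find gcd(9, 29):
29 = 3*9 + 2
9 = 4*2 + 1
2 = 2*1 + 0
gcd = 1, so a unique solution mod 29 exists.
Back-substitute for the Bézout coefficients:
1 = 9 − 4·2
1 = −4·29 + 13·9
So 9·(13) ≡ 1 (mod 29), giving 9⁻¹ ≡ 13.
x ≡ 9⁻¹·20 ≡ 13·20 ≡ 28 (mod 29).

28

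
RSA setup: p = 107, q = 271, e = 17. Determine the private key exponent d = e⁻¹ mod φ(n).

φ(n) = (p−1)(q−1) = 106·270 = 28620.
Need d with 17·d ≡ 1 (mod 28620). Apply the extended Euclidean algorithm:
28620 = 1683×17 + 9
17 = 1×9 + 8
9 = 1×8 + 1
8 = 8×1 + 0
Back-substitute:
1 = 9 − 8
1 = −17 + 2·9
1 = 2·28620 − 3367·17
So 17·(-3367) ≡ 1 (mod 28620), hence d ≡ -3367 ≡ 25253 (mod 28620).

25253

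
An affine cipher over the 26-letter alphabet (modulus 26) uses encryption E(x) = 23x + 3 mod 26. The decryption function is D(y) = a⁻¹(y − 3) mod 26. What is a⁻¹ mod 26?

gcd(26, 23) by repeated division:
26 = 1·23 + 3
23 = 7·3 + 2
3 = 1·2 + 1
2 = 2·1 + 0
Since gcd(23, 26) = 1, back-substitute to write 1 as a combination:
1 = 3 − 2
1 = −23 + 8·3
1 = 8·26 − 9·23
So 23·(-9) ≡ 1 (mod 26), and -9 ≡ 17 (mod 26).

17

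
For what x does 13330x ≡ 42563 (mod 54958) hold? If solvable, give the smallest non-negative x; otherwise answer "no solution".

no solution

gcd(13330, 54958):
54958 = 4·13330 + 1638
13330 = 8·1638 + 226
1638 = 7·226 + 56
226 = 4·56 + 2
56 = 28·2 + 0
gcd = 2, but 2 ∤ 42563, so the congruence has no solution.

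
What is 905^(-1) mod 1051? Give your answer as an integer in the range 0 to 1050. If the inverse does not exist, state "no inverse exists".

1015

Extended Euclidean algorithm:
1051 = 1×905 + 146
905 = 6×146 + 29
146 = 5×29 + 1
29 = 29×1 + 0
Since gcd(905, 1051) = 1, back-substitute to write 1 as a combination:
1 = 146 − 5·29
1 = −5·905 + 31·146
1 = 31·1051 − 36·905
So 905·(-36) ≡ 1 (mod 1051), and -36 ≡ 1015 (mod 1051).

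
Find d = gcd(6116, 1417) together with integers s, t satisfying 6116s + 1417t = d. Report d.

Apply Euclid's algorithm to 6116 and 1417:
6116 = 4×1417 + 448
1417 = 3×448 + 73
448 = 6×73 + 10
73 = 7×10 + 3
10 = 3×3 + 1
3 = 3×1 + 0
gcd(6116, 1417) = 1.
Express as a combination:
1 = 10 − 3·3
1 = −3·73 + 22·10
1 = 22·448 − 135·73
1 = −135·1417 + 427·448
1 = 427·6116 − 1843·1417
So 1 = (427)·6116 + (-1843)·1417.

1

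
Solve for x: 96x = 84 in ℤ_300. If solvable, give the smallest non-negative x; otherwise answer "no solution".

4

First find gcd(96, 300):
300 = 3*96 + 12
96 = 8*12 + 0
gcd = 12 and 12 | 84, so solutions exist. Divide through by 12: 8x ≡ 7 (mod 25).
Now find 8⁻¹ mod 25:
25 = 3·8 + 1
8 = 8·1 + 0
Back-substitute:
1 = 25 − 3·8
So 8·(-3) ≡ 1 (mod 25), i.e. 8⁻¹ ≡ 22.
Then x ≡ 22·7 ≡ 4 (mod 25); the smallest non-negative solution is x = 4.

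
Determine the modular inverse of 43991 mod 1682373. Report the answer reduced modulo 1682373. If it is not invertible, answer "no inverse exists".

1340246

Apply the Euclidean algorithm to 1682373 and 43991:
1682373 = 38×43991 + 10715
43991 = 4×10715 + 1131
10715 = 9×1131 + 536
1131 = 2×536 + 59
536 = 9×59 + 5
59 = 11×5 + 4
5 = 1×4 + 1
4 = 4×1 + 0
Since gcd(43991, 1682373) = 1, back-substitute to write 1 as a combination:
1 = 5 − 4
1 = −59 + 12·5
1 = 12·536 − 109·59
1 = −109·1131 + 230·536
1 = 230·10715 − 2179·1131
1 = −2179·43991 + 8946·10715
1 = 8946·1682373 − 342127·43991
So 43991·(-342127) ≡ 1 (mod 1682373), and -342127 ≡ 1340246 (mod 1682373).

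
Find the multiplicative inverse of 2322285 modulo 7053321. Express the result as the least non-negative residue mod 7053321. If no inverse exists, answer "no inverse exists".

no inverse exists

Compute gcd(2322285, 7053321):
7053321 = 3*2322285 + 86466
2322285 = 26*86466 + 74169
86466 = 1*74169 + 12297
74169 = 6*12297 + 387
12297 = 31*387 + 300
387 = 1*300 + 87
300 = 3*87 + 39
87 = 2*39 + 9
39 = 4*9 + 3
9 = 3*3 + 0
The gcd is 3, not 1, hence no inverse exists.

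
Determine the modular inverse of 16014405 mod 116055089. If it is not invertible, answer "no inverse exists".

62294012

Run Euclid on (116055089, 16014405):
116055089 = 7·16014405 + 3954254
16014405 = 4·3954254 + 197389
3954254 = 20·197389 + 6474
197389 = 30·6474 + 3169
6474 = 2·3169 + 136
3169 = 23·136 + 41
136 = 3·41 + 13
41 = 3·13 + 2
13 = 6·2 + 1
2 = 2·1 + 0
The gcd is 1. Working backward:
1 = 13 − 6·2
1 = −6·41 + 19·13
1 = 19·136 − 63·41
1 = −63·3169 + 1468·136
1 = 1468·6474 − 2999·3169
1 = −2999·197389 + 91438·6474
1 = 91438·3954254 − 1831759·197389
1 = −1831759·16014405 + 7418474·3954254
1 = 7418474·116055089 − 53761077·16014405
Thus 16014405·(-53761077) ≡ 1 (mod 116055089); reducing, -53761077 mod 116055089 = 62294012.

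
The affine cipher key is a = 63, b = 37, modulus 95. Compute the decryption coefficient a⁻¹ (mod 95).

Run Euclid on (95, 63):
95 = 1*63 + 32
63 = 1*32 + 31
32 = 1*31 + 1
31 = 31*1 + 0
gcd = 1, so the inverse exists. Back-substitute:
1 = 32 − 31
1 = −63 + 2·32
1 = 2·95 − 3·63
So 63·(-3) ≡ 1 (mod 95), and -3 ≡ 92 (mod 95).

92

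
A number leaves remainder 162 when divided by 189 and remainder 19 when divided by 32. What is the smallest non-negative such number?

Write x = 162 + 189·k. Then 189·k ≡ 19 − 162 ≡ 17 (mod 32).
Need 189⁻¹ mod 32. Extended Euclid on (32, 29):
32 = 1·29 + 3
29 = 9·3 + 2
3 = 1·2 + 1
2 = 2·1 + 0
Back-substitute:
1 = 3 − 2
1 = −29 + 10·3
1 = 10·32 − 11·29
189⁻¹ ≡ 21 (mod 32), so k ≡ 21·17 ≡ 5 (mod 32).
x = 162 + 189·5 = 1107.

1107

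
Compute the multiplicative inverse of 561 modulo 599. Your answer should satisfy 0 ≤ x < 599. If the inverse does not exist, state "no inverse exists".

Extended Euclidean algorithm:
599 = 1×561 + 38
561 = 14×38 + 29
38 = 1×29 + 9
29 = 3×9 + 2
9 = 4×2 + 1
2 = 2×1 + 0
Since gcd(561, 599) = 1, back-substitute to write 1 as a combination:
1 = 9 − 4·2
1 = −4·29 + 13·9
1 = 13·38 − 17·29
1 = −17·561 + 251·38
1 = 251·599 − 268·561
So 561·(-268) ≡ 1 (mod 599), and -268 ≡ 331 (mod 599).

331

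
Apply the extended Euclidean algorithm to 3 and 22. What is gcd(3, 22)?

1

Apply Euclid's algorithm to 22 and 3:
22 = 7×3 + 1
3 = 3×1 + 0
gcd(3, 22) = 1.
Working backward:
1 = 22 − 7·3
So 1 = (1)·22 + (-7)·3.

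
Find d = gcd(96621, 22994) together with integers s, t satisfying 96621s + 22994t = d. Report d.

1

Repeated division:
96621 = 4×22994 + 4645
22994 = 4×4645 + 4414
4645 = 1×4414 + 231
4414 = 19×231 + 25
231 = 9×25 + 6
25 = 4×6 + 1
6 = 6×1 + 0
gcd(96621, 22994) = 1.
Working backward:
1 = 25 − 4·6
1 = −4·231 + 37·25
1 = 37·4414 − 707·231
1 = −707·4645 + 744·4414
1 = 744·22994 − 3683·4645
1 = −3683·96621 + 15476·22994
So 1 = (-3683)·96621 + (15476)·22994.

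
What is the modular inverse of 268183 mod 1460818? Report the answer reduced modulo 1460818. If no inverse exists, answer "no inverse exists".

1123425

Apply the Euclidean algorithm to 1460818 and 268183:
1460818 = 5*268183 + 119903
268183 = 2*119903 + 28377
119903 = 4*28377 + 6395
28377 = 4*6395 + 2797
6395 = 2*2797 + 801
2797 = 3*801 + 394
801 = 2*394 + 13
394 = 30*13 + 4
13 = 3*4 + 1
4 = 4*1 + 0
gcd = 1, so the inverse exists. Back-substitute:
1 = 13 − 3·4
1 = −3·394 + 91·13
1 = 91·801 − 185·394
1 = −185·2797 + 646·801
1 = 646·6395 − 1477·2797
1 = −1477·28377 + 6554·6395
1 = 6554·119903 − 27693·28377
1 = −27693·268183 + 61940·119903
1 = 61940·1460818 − 337393·268183
Thus 268183·(-337393) ≡ 1 (mod 1460818); reducing, -337393 mod 1460818 = 1123425.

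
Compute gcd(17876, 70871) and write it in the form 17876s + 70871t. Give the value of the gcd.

1

Apply Euclid's algorithm to 70871 and 17876:
70871 = 3×17876 + 17243
17876 = 1×17243 + 633
17243 = 27×633 + 152
633 = 4×152 + 25
152 = 6×25 + 2
25 = 12×2 + 1
2 = 2×1 + 0
gcd(17876, 70871) = 1.
Working backward:
1 = 25 − 12·2
1 = −12·152 + 73·25
1 = 73·633 − 304·152
1 = −304·17243 + 8281·633
1 = 8281·17876 − 8585·17243
1 = −8585·70871 + 34036·17876
So 1 = (-8585)·70871 + (34036)·17876.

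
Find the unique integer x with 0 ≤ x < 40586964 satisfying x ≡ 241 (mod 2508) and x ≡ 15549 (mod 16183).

8236513

Write x = 241 + 2508·k. Then 2508·k ≡ 15549 − 241 ≡ 15308 (mod 16183).
Need 2508⁻¹ mod 16183. Extended Euclid on (16183, 2508):
16183 = 6*2508 + 1135
2508 = 2*1135 + 238
1135 = 4*238 + 183
238 = 1*183 + 55
183 = 3*55 + 18
55 = 3*18 + 1
18 = 18*1 + 0
Back-substitute:
1 = 55 − 3·18
1 = −3·183 + 10·55
1 = 10·238 − 13·183
1 = −13·1135 + 62·238
1 = 62·2508 − 137·1135
1 = −137·16183 + 884·2508
2508⁻¹ ≡ 884 (mod 16183), so k ≡ 884·15308 ≡ 3284 (mod 16183).
x = 241 + 2508·3284 = 8236513.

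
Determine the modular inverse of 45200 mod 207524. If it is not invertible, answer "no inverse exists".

Compute gcd(45200, 207524):
207524 = 4*45200 + 26724
45200 = 1*26724 + 18476
26724 = 1*18476 + 8248
18476 = 2*8248 + 1980
8248 = 4*1980 + 328
1980 = 6*328 + 12
328 = 27*12 + 4
12 = 3*4 + 0
gcd(45200, 207524) = 4 ≠ 1, so 45200 has no multiplicative inverse modulo 207524.

no inverse exists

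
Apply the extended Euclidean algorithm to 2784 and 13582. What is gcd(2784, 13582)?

2

Apply Euclid's algorithm to 13582 and 2784:
13582 = 4·2784 + 2446
2784 = 1·2446 + 338
2446 = 7·338 + 80
338 = 4·80 + 18
80 = 4·18 + 8
18 = 2·8 + 2
8 = 4·2 + 0
gcd(2784, 13582) = 2.
Express as a combination:
2 = 18 − 2·8
2 = −2·80 + 9·18
2 = 9·338 − 38·80
2 = −38·2446 + 275·338
2 = 275·2784 − 313·2446
2 = −313·13582 + 1527·2784
So 2 = (-313)·13582 + (1527)·2784.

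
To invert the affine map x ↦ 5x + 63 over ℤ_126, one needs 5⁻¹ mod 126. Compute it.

Apply the Euclidean algorithm to 126 and 5:
126 = 25×5 + 1
5 = 5×1 + 0
Since gcd(5, 126) = 1, back-substitute to write 1 as a combination:
1 = 126 − 25·5
Thus 5·(-25) ≡ 1 (mod 126); reducing, -25 mod 126 = 101.

101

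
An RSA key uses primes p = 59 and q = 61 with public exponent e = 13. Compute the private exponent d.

2677

φ(n) = (p−1)(q−1) = 58·60 = 3480.
Need d with 13·d ≡ 1 (mod 3480). Apply the extended Euclidean algorithm:
3480 = 267·13 + 9
13 = 1·9 + 4
9 = 2·4 + 1
4 = 4·1 + 0
Back-substitute:
1 = 9 − 2·4
1 = −2·13 + 3·9
1 = 3·3480 − 803·13
So 13·(-803) ≡ 1 (mod 3480), hence d ≡ -803 ≡ 2677 (mod 3480).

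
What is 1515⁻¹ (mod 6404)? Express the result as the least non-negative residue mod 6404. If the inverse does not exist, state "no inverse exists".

gcd(6404, 1515) by repeated division:
6404 = 4×1515 + 344
1515 = 4×344 + 139
344 = 2×139 + 66
139 = 2×66 + 7
66 = 9×7 + 3
7 = 2×3 + 1
3 = 3×1 + 0
The gcd is 1. Working backward:
1 = 7 − 2·3
1 = −2·66 + 19·7
1 = 19·139 − 40·66
1 = −40·344 + 99·139
1 = 99·1515 − 436·344
1 = −436·6404 + 1843·1515
So 1515·1843 ≡ 1 (mod 6404).

1843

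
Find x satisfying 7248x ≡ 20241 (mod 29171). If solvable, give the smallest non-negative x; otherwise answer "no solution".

First find gcd(7248, 29171):
29171 = 4·7248 + 179
7248 = 40·179 + 88
179 = 2·88 + 3
88 = 29·3 + 1
3 = 3·1 + 0
gcd = 1, so a unique solution mod 29171 exists.
Back-substitute for the Bézout coefficients:
1 = 88 − 29·3
1 = −29·179 + 59·88
1 = 59·7248 − 2389·179
1 = −2389·29171 + 9615·7248
So 7248·(9615) ≡ 1 (mod 29171), giving 7248⁻¹ ≡ 9615.
x ≡ 7248⁻¹·20241 ≡ 9615·20241 ≡ 17474 (mod 29171).

17474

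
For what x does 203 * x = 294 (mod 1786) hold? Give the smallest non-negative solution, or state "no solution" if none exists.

1110

First find gcd(203, 1786):
1786 = 8·203 + 162
203 = 1·162 + 41
162 = 3·41 + 39
41 = 1·39 + 2
39 = 19·2 + 1
2 = 2·1 + 0
gcd = 1, so a unique solution mod 1786 exists.
Back-substitute for the Bézout coefficients:
1 = 39 − 19·2
1 = −19·41 + 20·39
1 = 20·162 − 79·41
1 = −79·203 + 99·162
1 = 99·1786 − 871·203
So 203·(-871) ≡ 1 (mod 1786), giving 203⁻¹ ≡ 915.
x ≡ 203⁻¹·294 ≡ 915·294 ≡ 1110 (mod 1786).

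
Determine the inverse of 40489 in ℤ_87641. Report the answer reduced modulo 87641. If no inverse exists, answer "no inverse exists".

48194

Run Euclid on (87641, 40489):
87641 = 2×40489 + 6663
40489 = 6×6663 + 511
6663 = 13×511 + 20
511 = 25×20 + 11
20 = 1×11 + 9
11 = 1×9 + 2
9 = 4×2 + 1
2 = 2×1 + 0
The gcd is 1. Working backward:
1 = 9 − 4·2
1 = −4·11 + 5·9
1 = 5·20 − 9·11
1 = −9·511 + 230·20
1 = 230·6663 − 2999·511
1 = −2999·40489 + 18224·6663
1 = 18224·87641 − 39447·40489
Thus 40489·(-39447) ≡ 1 (mod 87641); reducing, -39447 mod 87641 = 48194.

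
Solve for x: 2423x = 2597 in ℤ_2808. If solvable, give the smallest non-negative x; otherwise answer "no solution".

1627

First find gcd(2423, 2808):
2808 = 1·2423 + 385
2423 = 6·385 + 113
385 = 3·113 + 46
113 = 2·46 + 21
46 = 2·21 + 4
21 = 5·4 + 1
4 = 4·1 + 0
gcd = 1, so a unique solution mod 2808 exists.
Back-substitute for the Bézout coefficients:
1 = 21 − 5·4
1 = −5·46 + 11·21
1 = 11·113 − 27·46
1 = −27·385 + 92·113
1 = 92·2423 − 579·385
1 = −579·2808 + 671·2423
So 2423·(671) ≡ 1 (mod 2808), giving 2423⁻¹ ≡ 671.
x ≡ 2423⁻¹·2597 ≡ 671·2597 ≡ 1627 (mod 2808).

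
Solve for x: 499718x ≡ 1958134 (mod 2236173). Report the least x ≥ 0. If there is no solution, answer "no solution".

First find gcd(499718, 2236173):
2236173 = 4*499718 + 237301
499718 = 2*237301 + 25116
237301 = 9*25116 + 11257
25116 = 2*11257 + 2602
11257 = 4*2602 + 849
2602 = 3*849 + 55
849 = 15*55 + 24
55 = 2*24 + 7
24 = 3*7 + 3
7 = 2*3 + 1
3 = 3*1 + 0
gcd = 1, so a unique solution mod 2236173 exists.
Back-substitute for the Bézout coefficients:
1 = 7 − 2·3
1 = −2·24 + 7·7
1 = 7·55 − 16·24
1 = −16·849 + 247·55
1 = 247·2602 − 757·849
1 = −757·11257 + 3275·2602
1 = 3275·25116 − 7307·11257
1 = −7307·237301 + 69038·25116
1 = 69038·499718 − 145383·237301
1 = −145383·2236173 + 650570·499718
So 499718·(650570) ≡ 1 (mod 2236173), giving 499718⁻¹ ≡ 650570.
x ≡ 499718⁻¹·1958134 ≡ 650570·1958134 ≡ 201740 (mod 2236173).

201740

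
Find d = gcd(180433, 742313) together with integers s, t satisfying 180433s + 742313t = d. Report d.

Euclidean algorithm:
742313 = 4·180433 + 20581
180433 = 8·20581 + 15785
20581 = 1·15785 + 4796
15785 = 3·4796 + 1397
4796 = 3·1397 + 605
1397 = 2·605 + 187
605 = 3·187 + 44
187 = 4·44 + 11
44 = 4·11 + 0
gcd(180433, 742313) = 11.
Working backward:
11 = 187 − 4·44
11 = −4·605 + 13·187
11 = 13·1397 − 30·605
11 = −30·4796 + 103·1397
11 = 103·15785 − 339·4796
11 = −339·20581 + 442·15785
11 = 442·180433 − 3875·20581
11 = −3875·742313 + 15942·180433
So 11 = (-3875)·742313 + (15942)·180433.

11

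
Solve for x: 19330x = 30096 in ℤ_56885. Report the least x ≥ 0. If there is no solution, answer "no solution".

gcd(19330, 56885):
56885 = 2·19330 + 18225
19330 = 1·18225 + 1105
18225 = 16·1105 + 545
1105 = 2·545 + 15
545 = 36·15 + 5
15 = 3·5 + 0
gcd = 5, but 5 ∤ 30096, so the congruence has no solution.

no solution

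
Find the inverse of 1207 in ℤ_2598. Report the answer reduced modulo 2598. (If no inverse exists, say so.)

Run Euclid on (2598, 1207):
2598 = 2×1207 + 184
1207 = 6×184 + 103
184 = 1×103 + 81
103 = 1×81 + 22
81 = 3×22 + 15
22 = 1×15 + 7
15 = 2×7 + 1
7 = 7×1 + 0
Since gcd(1207, 2598) = 1, back-substitute to write 1 as a combination:
1 = 15 − 2·7
1 = −2·22 + 3·15
1 = 3·81 − 11·22
1 = −11·103 + 14·81
1 = 14·184 − 25·103
1 = −25·1207 + 164·184
1 = 164·2598 − 353·1207
So 1207·(-353) ≡ 1 (mod 2598), and -353 ≡ 2245 (mod 2598).

2245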